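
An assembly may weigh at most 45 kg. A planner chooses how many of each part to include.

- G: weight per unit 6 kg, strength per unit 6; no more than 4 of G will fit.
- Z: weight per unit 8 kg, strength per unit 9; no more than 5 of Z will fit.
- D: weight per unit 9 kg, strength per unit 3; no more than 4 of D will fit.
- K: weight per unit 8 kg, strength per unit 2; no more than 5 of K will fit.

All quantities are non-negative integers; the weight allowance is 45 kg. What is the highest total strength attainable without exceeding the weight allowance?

Take 2×G and 4×Z: weight 44 ≤ 45, strength 2·6 + 4·9 = 48.
No other integer combination yields more.

48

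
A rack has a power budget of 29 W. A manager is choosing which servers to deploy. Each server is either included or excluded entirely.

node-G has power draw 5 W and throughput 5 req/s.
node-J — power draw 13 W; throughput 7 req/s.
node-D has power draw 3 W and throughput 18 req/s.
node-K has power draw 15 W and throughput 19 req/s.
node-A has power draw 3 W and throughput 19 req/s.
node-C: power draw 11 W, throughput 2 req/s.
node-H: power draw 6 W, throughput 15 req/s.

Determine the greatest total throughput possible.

Allowing fractional choices, the relaxed optimum would be about 73.0, but servers are indivisible.
node-G + node-D + node-K + node-A: power draw 5 + 3 + 15 + 3 = 26 ≤ 29, throughput 5 + 18 + 19 + 19 = 61.
node-D + node-K + node-A + node-H: power draw 3 + 15 + 3 + 6 = 27 ≤ 29, throughput 18 + 19 + 19 + 15 = 71.
Best is node-D, node-K, node-A, and node-H with total throughput 71.

71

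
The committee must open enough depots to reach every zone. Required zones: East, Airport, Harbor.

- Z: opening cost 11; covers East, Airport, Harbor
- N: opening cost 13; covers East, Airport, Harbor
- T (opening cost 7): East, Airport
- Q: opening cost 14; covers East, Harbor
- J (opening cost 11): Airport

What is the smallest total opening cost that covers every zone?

11

The greedy cost-per-new-zone heuristic would pick T and Z for 18, but a cheaper cover exists.
Z alone covers East, Airport, Harbor — every zone.
Total opening cost: 11.
No cover costs less than 11.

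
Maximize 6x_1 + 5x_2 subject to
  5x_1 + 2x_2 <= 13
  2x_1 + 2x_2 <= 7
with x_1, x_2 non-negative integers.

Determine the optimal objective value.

(x_1,x_2)=(2,1): 5·2+2·1=12≤13, 2·2+2·1=6≤7, objective 17.
(x_1,x_2)=(1,2): 5·1+2·2=9≤13, 2·1+2·2=6≤7, objective 16.
(x_1,x_2)=(2,0): 5·2+2·0=10≤13, 2·2+2·0=4≤7, objective 12.
(x_1,x_2)=(1,1): 5·1+2·1=7≤13, 2·1+2·1=4≤7, objective 11.
The best lattice point is (2,1), giving 17.

17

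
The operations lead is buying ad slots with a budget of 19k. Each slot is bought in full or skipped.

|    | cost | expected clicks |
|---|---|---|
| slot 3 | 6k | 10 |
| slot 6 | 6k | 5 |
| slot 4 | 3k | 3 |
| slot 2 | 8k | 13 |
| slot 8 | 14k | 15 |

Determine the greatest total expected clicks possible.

26

Take slot 3, slot 4, and slot 2: cost 6 + 3 + 8 = 17 ≤ 19, expected clicks 10 + 3 + 13 = 26.
No other feasible combination does better.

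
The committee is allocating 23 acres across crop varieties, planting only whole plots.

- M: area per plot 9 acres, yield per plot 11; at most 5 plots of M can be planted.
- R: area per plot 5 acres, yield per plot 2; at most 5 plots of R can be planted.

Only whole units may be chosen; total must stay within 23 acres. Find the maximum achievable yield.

Take 2×M and 1×R: area 23 ≤ 23, yield 2·11 + 1·2 = 24.
No other integer combination yields more.

24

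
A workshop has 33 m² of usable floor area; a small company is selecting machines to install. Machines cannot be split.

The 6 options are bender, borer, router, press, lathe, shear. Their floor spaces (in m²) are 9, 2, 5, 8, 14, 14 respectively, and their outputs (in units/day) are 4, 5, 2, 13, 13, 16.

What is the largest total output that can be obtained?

bender + borer + press + lathe: floor space 9 + 2 + 8 + 14 = 33 ≤ 33, output 4 + 5 + 13 + 13 = 35.
borer + router + press + shear: floor space 2 + 5 + 8 + 14 = 29 ≤ 33, output 5 + 2 + 13 + 16 = 36.
bender + borer + press + shear: floor space 9 + 2 + 8 + 14 = 33 ≤ 33, output 4 + 5 + 13 + 16 = 38.
Best is bender, borer, press, and shear with total output 38.

38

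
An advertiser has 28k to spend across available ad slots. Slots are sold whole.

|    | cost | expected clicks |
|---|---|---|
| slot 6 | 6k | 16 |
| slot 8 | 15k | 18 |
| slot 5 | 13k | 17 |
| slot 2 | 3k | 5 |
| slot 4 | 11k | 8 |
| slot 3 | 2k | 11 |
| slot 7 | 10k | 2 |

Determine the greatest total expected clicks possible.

Allowing fractional choices, the relaxed optimum would be about 53.8, but ad slots are indivisible.
slot 6 + slot 8 + slot 3: cost 6 + 15 + 2 = 23 ≤ 28, expected clicks 16 + 18 + 11 = 45.
slot 6 + slot 5 + slot 2 + slot 3: cost 6 + 13 + 3 + 2 = 24 ≤ 28, expected clicks 16 + 17 + 5 + 11 = 49.
slot 6 + slot 8 + slot 2 + slot 3: cost 6 + 15 + 3 + 2 = 26 ≤ 28, expected clicks 16 + 18 + 5 + 11 = 50.
Best is slot 6, slot 8, slot 2, and slot 3 with total expected clicks 50.

50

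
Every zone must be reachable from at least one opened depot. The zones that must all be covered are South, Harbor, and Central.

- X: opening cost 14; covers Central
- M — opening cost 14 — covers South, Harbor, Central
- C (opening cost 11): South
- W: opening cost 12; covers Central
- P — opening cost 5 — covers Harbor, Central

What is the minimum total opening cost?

This is an integer covering problem.
M alone covers South, Harbor, Central — every zone.
Total opening cost: 14.

14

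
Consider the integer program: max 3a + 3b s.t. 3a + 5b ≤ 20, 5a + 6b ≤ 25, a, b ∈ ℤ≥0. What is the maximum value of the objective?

15

(a,b)=(5,0): 3·5+5·0=15≤20, 5·5+6·0=25≤25, objective 15.
(a,b)=(4,0): 3·4+5·0=12≤20, 5·4+6·0=20≤25, objective 12.
Maximum is 15 at (a,b)=(5,0).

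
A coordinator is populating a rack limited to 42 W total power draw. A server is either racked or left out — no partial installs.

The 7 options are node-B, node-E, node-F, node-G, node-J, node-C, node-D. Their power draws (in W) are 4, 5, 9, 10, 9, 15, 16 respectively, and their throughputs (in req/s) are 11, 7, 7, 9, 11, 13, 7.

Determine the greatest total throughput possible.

Allowing fractional choices, the relaxed optimum would be about 50.1, but servers are indivisible.
node-B + node-E + node-F + node-G + node-J: power draw 4 + 5 + 9 + 10 + 9 = 37 ≤ 42, throughput 11 + 7 + 7 + 9 + 11 = 45.
node-B + node-E + node-F + node-J + node-C: power draw 4 + 5 + 9 + 9 + 15 = 42 ≤ 42, throughput 11 + 7 + 7 + 11 + 13 = 49.
node-B + node-G + node-J + node-C: power draw 4 + 10 + 9 + 15 = 38 ≤ 42, throughput 11 + 9 + 11 + 13 = 44.
Best is node-B, node-E, node-F, node-J, and node-C with total throughput 49.

49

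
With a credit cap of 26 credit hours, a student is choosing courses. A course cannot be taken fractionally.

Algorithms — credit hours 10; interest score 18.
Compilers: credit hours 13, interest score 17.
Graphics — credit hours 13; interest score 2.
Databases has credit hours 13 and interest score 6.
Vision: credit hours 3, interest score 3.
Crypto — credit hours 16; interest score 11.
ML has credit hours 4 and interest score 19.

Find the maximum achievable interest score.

This is an integer program with binary decision variables.
Take Algorithms, Vision, and ML: credit hours 10 + 3 + 4 = 17 ≤ 26, interest score 18 + 3 + 19 = 40.
No other feasible combination does better.

40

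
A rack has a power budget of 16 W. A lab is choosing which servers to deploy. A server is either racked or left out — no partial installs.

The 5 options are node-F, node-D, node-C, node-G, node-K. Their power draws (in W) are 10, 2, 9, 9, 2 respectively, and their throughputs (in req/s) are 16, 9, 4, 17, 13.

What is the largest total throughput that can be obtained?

39

node-F + node-D + node-K: power draw 10 + 2 + 2 = 14 ≤ 16, throughput 16 + 9 + 13 = 38.
node-D + node-G + node-K: power draw 2 + 9 + 2 = 13 ≤ 16, throughput 9 + 17 + 13 = 39.
node-G + node-K: power draw 9 + 2 = 11 ≤ 16, throughput 17 + 13 = 30.
Best is node-D, node-G, and node-K with total throughput 39.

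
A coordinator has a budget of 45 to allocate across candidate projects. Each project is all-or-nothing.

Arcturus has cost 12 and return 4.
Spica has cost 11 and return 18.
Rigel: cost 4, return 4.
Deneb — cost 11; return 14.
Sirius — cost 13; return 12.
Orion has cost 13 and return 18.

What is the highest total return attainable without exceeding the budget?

54

Allowing fractional choices, the relaxed optimum would be about 59.5, but projects are indivisible.
Spica + Rigel + Sirius + Orion: cost 11 + 4 + 13 + 13 = 41 ≤ 45, return 18 + 4 + 12 + 18 = 52.
Spica + Rigel + Deneb + Orion: cost 11 + 4 + 11 + 13 = 39 ≤ 45, return 18 + 4 + 14 + 18 = 54.
Spica + Deneb + Orion: cost 11 + 11 + 13 = 35 ≤ 45, return 18 + 14 + 18 = 50.
Best is Spica, Rigel, Deneb, and Orion with total return 54.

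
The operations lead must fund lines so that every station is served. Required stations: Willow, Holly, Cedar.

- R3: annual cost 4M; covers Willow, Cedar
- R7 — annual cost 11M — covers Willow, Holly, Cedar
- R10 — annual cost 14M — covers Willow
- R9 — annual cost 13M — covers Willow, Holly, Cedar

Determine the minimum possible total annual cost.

11

The greedy cost-per-new-station heuristic would pick R3 and R7 for 15, but a cheaper cover exists.
R7 alone covers Willow, Holly, Cedar — every station.
Total annual cost: 11.
No cover costs less than 11.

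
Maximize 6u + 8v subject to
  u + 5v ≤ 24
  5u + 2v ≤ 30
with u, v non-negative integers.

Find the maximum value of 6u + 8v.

56

(u,v)=(4,4): 1·4+5·4=24≤24, 5·4+2·4=28≤30, objective 56.
(u,v)=(3,4): 1·3+5·4=23≤24, 5·3+2·4=23≤30, objective 50.
(u,v)=(4,3): 1·4+5·3=19≤24, 5·4+2·3=26≤30, objective 48.
(u,v)=(5,2): 1·5+5·2=15≤24, 5·5+2·2=29≤30, objective 46.
No feasible integer point exceeds 56.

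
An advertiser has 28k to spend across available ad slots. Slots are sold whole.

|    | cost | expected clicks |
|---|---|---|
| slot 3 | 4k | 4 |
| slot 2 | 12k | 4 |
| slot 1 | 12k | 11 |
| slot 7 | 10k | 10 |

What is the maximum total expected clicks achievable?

This is a 0-1 knapsack instance.
slot 1 + slot 7: cost 12 + 10 = 22 ≤ 28, expected clicks 11 + 10 = 21.
slot 3 + slot 2 + slot 1: cost 4 + 12 + 12 = 28 ≤ 28, expected clicks 4 + 4 + 11 = 19.
slot 3 + slot 1 + slot 7: cost 4 + 12 + 10 = 26 ≤ 28, expected clicks 4 + 11 + 10 = 25.
Best is slot 3, slot 1, and slot 7 with total expected clicks 25.

25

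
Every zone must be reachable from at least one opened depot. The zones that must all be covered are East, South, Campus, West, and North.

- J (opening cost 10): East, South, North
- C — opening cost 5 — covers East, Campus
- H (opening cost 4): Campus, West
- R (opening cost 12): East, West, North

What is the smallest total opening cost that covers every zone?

14

Choose J and H: together they cover East, South, Campus, West, North — every zone.
Total opening cost: 10 + 4 = 14.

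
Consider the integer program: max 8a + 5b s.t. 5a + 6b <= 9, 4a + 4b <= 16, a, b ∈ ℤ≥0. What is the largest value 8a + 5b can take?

8

The continuous relaxation peaks at (1.8, 0) with value 14.40; rounding to a feasible lattice point costs some objective.
(a,b)=(1,0) is feasible, giving 8.
(a,b)=(0,1) is feasible, giving 5.
(a,b)=(0,0) is feasible, giving 0.
No feasible integer point exceeds 8.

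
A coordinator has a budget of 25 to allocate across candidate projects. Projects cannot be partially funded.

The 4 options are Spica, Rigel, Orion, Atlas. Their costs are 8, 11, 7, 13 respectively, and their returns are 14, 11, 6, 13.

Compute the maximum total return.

Treat it as a binary knapsack problem.
Spica + Rigel: cost 8 + 11 = 19 ≤ 25, return 14 + 11 = 25.
Spica + Atlas: cost 8 + 13 = 21 ≤ 25, return 14 + 13 = 27.
Best is Spica and Atlas with total return 27.

27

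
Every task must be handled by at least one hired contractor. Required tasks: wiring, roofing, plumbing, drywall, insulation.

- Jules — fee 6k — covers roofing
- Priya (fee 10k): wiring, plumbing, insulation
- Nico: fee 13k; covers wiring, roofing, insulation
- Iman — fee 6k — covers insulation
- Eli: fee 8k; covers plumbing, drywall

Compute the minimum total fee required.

This is a weighted set-cover instance.
The greedy cost-per-new-task heuristic would pick Priya, Jules, and Eli for 24, but a cheaper cover exists.
Choose Nico and Eli: together they cover wiring, roofing, plumbing, drywall, insulation — every task.
Total fee: 13 + 8 = 21.
No cover costs less than 21.

21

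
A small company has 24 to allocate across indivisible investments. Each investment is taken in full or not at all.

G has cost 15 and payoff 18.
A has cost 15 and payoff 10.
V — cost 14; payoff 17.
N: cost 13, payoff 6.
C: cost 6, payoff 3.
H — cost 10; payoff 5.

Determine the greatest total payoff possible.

22

Allowing fractional choices, the relaxed optimum would be about 29.0, but investments are indivisible.
G + C: cost 15 + 6 = 21 ≤ 24, payoff 18 + 3 = 21.
V + C: cost 14 + 6 = 20 ≤ 24, payoff 17 + 3 = 20.
V + H: cost 14 + 10 = 24 ≤ 24, payoff 17 + 5 = 22.
Best is V and H with total payoff 22.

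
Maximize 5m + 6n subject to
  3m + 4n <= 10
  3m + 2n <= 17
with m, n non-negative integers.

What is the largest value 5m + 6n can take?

(m,n)=(2,1): 3·2+4·1=10≤10, 3·2+2·1=8≤17, objective 16.
(m,n)=(3,0): 3·3+4·0=9≤10, 3·3+2·0=9≤17, objective 15.
(m,n)=(1,1): 3·1+4·1=7≤10, 3·1+2·1=5≤17, objective 11.
No feasible integer point exceeds 16.

16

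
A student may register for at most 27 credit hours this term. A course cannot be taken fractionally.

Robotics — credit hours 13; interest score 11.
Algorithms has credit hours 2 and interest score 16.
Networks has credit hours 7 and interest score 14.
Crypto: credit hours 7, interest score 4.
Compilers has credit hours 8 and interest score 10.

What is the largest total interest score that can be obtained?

This is a 0-1 knapsack instance.
Take Algorithms, Networks, Crypto, and Compilers: credit hours 2 + 7 + 7 + 8 = 24 ≤ 27, interest score 16 + 14 + 4 + 10 = 44.
No other feasible combination does better.

44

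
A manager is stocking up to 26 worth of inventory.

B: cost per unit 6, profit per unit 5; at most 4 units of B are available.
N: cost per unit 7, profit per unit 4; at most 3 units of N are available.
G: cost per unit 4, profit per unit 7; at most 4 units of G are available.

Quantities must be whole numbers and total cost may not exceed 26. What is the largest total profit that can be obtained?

G has the best ratio (7/4); taking only G gives at most 4×7 = 28 (stopped by the supply cap of 4).
Mixing does better — 1×B and 4×G: cost 22 ≤ 26, profit 1·5 + 4·7 = 33.

33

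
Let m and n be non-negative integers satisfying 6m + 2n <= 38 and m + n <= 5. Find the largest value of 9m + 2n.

(m,n)=(5,0): 6·5+2·0=30≤38, 1·5+1·0=5≤5, objective 45.
(m,n)=(4,1): 6·4+2·1=26≤38, 1·4+1·1=5≤5, objective 38.
No feasible integer point exceeds 45.

45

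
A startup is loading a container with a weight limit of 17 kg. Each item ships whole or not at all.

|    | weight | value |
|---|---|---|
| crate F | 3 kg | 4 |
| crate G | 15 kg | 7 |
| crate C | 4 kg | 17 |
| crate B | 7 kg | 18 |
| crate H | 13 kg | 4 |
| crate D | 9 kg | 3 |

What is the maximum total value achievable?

crate F + crate C + crate B: weight 3 + 4 + 7 = 14 ≤ 17, value 4 + 17 + 18 = 39.
crate F + crate C + crate D: weight 3 + 4 + 9 = 16 ≤ 17, value 4 + 17 + 3 = 24.
crate C + crate B: weight 4 + 7 = 11 ≤ 17, value 17 + 18 = 35.
Best is crate F, crate C, and crate B with total value 39.

39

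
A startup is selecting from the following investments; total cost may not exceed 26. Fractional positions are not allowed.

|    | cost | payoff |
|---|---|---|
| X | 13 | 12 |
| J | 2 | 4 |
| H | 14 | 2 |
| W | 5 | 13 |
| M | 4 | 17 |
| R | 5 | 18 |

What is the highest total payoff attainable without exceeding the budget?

52

Treat it as a binary knapsack problem.
J + W + M + R: cost 2 + 5 + 4 + 5 = 16 ≤ 26, payoff 4 + 13 + 17 + 18 = 52.
X + J + M + R: cost 13 + 2 + 4 + 5 = 24 ≤ 26, payoff 12 + 4 + 17 + 18 = 51.
W + M + R: cost 5 + 4 + 5 = 14 ≤ 26, payoff 13 + 17 + 18 = 48.
Best is J, W, M, and R with total payoff 52.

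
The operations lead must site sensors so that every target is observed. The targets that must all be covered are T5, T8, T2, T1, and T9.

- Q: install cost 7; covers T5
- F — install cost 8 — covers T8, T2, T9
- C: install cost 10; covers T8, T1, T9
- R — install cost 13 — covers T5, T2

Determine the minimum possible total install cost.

The greedy cost-per-new-target heuristic would pick F, Q, and C for 25, but a cheaper cover exists.
Choose C and R: together they cover T5, T8, T2, T1, T9 — every target.
Total install cost: 10 + 13 = 23.
No cover costs less than 23.

23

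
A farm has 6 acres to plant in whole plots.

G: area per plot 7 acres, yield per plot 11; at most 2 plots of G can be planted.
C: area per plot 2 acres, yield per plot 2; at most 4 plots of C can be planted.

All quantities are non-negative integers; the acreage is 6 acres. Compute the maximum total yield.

6

G has the best ratio (11/7); taking only G gives at most 0×11 = 0 (stopped by the area limit).
Mixing does better — 3×C: area 6 ≤ 6, yield 3·2 = 6.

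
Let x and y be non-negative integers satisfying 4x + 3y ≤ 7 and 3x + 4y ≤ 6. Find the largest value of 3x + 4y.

4

The continuous relaxation peaks at (0, 1.5) with value 6.00; rounding to a feasible lattice point costs some objective.
(x,y)=(0,1): 4·0+3·1=3≤7, 3·0+4·1=4≤6, objective 4.
(x,y)=(1,0): 4·1+3·0=4≤7, 3·1+4·0=3≤6, objective 3.
(x,y)=(0,0): 4·0+3·0=0≤7, 3·0+4·0=0≤6, objective 0.
Maximum is 4 at (x,y)=(0,1).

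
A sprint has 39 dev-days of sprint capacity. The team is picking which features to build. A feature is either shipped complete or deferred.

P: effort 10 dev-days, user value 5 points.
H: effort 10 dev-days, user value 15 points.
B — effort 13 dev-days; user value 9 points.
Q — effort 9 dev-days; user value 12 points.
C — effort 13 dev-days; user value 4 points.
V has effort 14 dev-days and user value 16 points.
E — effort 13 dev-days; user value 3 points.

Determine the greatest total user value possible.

43

Allowing fractional choices, the relaxed optimum would be about 47.2, but features are indivisible.
H + B + V: effort 10 + 13 + 14 = 37 ≤ 39, user value 15 + 9 + 16 = 40.
B + Q + V: effort 13 + 9 + 14 = 36 ≤ 39, user value 9 + 12 + 16 = 37.
H + Q + V: effort 10 + 9 + 14 = 33 ≤ 39, user value 15 + 12 + 16 = 43.
Best is H, Q, and V with total user value 43.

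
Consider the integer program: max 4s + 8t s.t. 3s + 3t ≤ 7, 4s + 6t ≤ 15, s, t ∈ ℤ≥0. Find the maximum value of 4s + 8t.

Relaxing integrality, the LP optimum is 18.67 at (s,t) = (0, 2.33), which is not an integer point.
(s,t)=(0,2): 3·0+3·2=6≤7, 4·0+6·2=12≤15, objective 16.
(s,t)=(1,1): 3·1+3·1=6≤7, 4·1+6·1=10≤15, objective 12.
(s,t)=(0,1): 3·0+3·1=3≤7, 4·0+6·1=6≤15, objective 8.
No feasible integer point exceeds 16.

16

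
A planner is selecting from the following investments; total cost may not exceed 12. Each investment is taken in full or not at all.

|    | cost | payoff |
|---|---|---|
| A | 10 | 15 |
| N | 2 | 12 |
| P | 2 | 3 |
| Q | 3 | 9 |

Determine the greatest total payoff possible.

This is an integer program with binary decision variables.
Allowing fractional choices, the relaxed optimum would be about 31.5, but investments are indivisible.
A + N: cost 10 + 2 = 12 ≤ 12, payoff 15 + 12 = 27.
N + P + Q: cost 2 + 2 + 3 = 7 ≤ 12, payoff 12 + 3 + 9 = 24.
Best is A and N with total payoff 27.

27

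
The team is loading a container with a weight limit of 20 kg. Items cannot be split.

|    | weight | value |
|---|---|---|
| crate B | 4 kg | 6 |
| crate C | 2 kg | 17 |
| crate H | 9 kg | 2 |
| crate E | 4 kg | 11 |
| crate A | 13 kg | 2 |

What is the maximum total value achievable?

This is a 0-1 knapsack instance.
Take crate B, crate C, crate H, and crate E: weight 4 + 2 + 9 + 4 = 19 ≤ 20, value 6 + 17 + 2 + 11 = 36.
No other feasible combination does better.

36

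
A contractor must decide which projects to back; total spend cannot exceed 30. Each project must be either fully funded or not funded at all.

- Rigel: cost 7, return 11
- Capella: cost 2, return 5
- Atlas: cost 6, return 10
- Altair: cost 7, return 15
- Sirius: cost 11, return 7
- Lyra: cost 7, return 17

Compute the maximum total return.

58

Take Rigel, Capella, Atlas, Altair, and Lyra: cost 7 + 2 + 6 + 7 + 7 = 29 ≤ 30, return 11 + 5 + 10 + 15 + 17 = 58.
No other feasible combination does better.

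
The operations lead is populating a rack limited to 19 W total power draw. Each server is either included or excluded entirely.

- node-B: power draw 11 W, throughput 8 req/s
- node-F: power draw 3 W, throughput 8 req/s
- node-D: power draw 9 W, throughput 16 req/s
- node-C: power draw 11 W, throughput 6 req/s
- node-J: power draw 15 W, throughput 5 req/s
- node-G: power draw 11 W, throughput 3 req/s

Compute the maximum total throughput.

24

node-B + node-F: power draw 11 + 3 = 14 ≤ 19, throughput 8 + 8 = 16.
node-D: power draw 9 ≤ 19, throughput 16.
node-F + node-D: power draw 3 + 9 = 12 ≤ 19, throughput 8 + 16 = 24.
Best is node-F and node-D with total throughput 24.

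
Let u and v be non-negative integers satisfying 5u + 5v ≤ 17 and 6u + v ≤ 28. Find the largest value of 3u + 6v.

The continuous relaxation peaks at (0, 3.4) with value 20.40; rounding to a feasible lattice point costs some objective.
(u,v)=(0,3): 5·0+5·3=15≤17, 6·0+1·3=3≤28, objective 18.
(u,v)=(1,2): 5·1+5·2=15≤17, 6·1+1·2=8≤28, objective 15.
(u,v)=(0,2): 5·0+5·2=10≤17, 6·0+1·2=2≤28, objective 12.
The best lattice point is (0,3), giving 18.

18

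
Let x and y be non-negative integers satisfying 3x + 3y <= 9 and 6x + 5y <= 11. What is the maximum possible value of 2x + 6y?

The continuous relaxation peaks at (0, 2.2) with value 13.20; rounding to a feasible lattice point costs some objective.
(x,y)=(0,2): 3·0+3·2=6≤9, 6·0+5·2=10≤11, objective 12.
(x,y)=(1,1): 3·1+3·1=6≤9, 6·1+5·1=11≤11, objective 8.
The best lattice point is (0,2), giving 12.

12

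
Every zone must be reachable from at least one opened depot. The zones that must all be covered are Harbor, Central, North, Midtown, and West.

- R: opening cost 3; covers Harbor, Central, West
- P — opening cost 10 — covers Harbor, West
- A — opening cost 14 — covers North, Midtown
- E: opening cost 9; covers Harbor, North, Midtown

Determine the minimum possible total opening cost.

Choose R and E: together they cover Harbor, Central, North, Midtown, West — every zone.
Total opening cost: 3 + 9 = 12.
No cover costs less than 12.

12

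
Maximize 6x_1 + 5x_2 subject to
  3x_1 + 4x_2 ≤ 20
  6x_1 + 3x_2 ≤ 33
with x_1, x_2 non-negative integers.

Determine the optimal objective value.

35

The continuous relaxation peaks at (4.8, 1.4) with value 35.80; rounding to a feasible lattice point costs some objective.
(x_1,x_2)=(5,1): 3·5+4·1=19≤20, 6·5+3·1=33≤33, objective 35.
(x_1,x_2)=(4,2): 3·4+4·2=20≤20, 6·4+3·2=30≤33, objective 34.
(x_1,x_2)=(5,0): 3·5+4·0=15≤20, 6·5+3·0=30≤33, objective 30.
Maximum is 35 at (x_1,x_2)=(5,1).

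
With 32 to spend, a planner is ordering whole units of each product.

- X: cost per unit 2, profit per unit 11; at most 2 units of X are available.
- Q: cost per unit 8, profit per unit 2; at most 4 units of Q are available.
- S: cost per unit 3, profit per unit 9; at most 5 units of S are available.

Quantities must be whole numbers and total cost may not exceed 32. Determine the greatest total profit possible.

69

X has the best ratio (11/2); taking only X gives at most 2×11 = 22 (stopped by the supply cap of 2).
Mixing does better — 2×X, 1×Q, and 5×S: cost 27 ≤ 32, profit 2·11 + 1·2 + 5·9 = 69.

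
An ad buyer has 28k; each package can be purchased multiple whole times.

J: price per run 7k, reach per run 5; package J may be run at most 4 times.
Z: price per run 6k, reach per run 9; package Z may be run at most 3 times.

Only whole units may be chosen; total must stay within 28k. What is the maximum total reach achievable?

32

This is a bounded integer knapsack.
Z has the best ratio (9/6); taking only Z gives at most 3×9 = 27 (stopped by the supply cap of 3).
Mixing does better — 1×J and 3×Z: price 25 ≤ 28, reach 1·5 + 3·9 = 32.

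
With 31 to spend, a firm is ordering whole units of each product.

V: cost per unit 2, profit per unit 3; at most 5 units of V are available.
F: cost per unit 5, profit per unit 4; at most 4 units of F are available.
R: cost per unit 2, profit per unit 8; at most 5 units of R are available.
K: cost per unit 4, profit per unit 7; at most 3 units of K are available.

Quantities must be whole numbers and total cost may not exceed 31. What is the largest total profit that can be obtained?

R has the best ratio (8/2); taking only R gives at most 5×8 = 40 (stopped by the supply cap of 5).
Mixing does better — 4×V, 5×R, and 3×K: cost 30 ≤ 31, profit 4·3 + 5·8 + 3·7 = 73.

73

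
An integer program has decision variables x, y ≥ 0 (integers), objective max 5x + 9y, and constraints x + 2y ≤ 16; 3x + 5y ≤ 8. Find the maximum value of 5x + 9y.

Relaxing integrality, the LP optimum is 14.40 at (x,y) = (0, 1.6), which is not an integer point.
(x,y)=(1,1): 1·1+2·1=3≤16, 3·1+5·1=8≤8, objective 14.
(x,y)=(2,0): 1·2+2·0=2≤16, 3·2+5·0=6≤8, objective 10.
Maximum is 14 at (x,y)=(1,1).

14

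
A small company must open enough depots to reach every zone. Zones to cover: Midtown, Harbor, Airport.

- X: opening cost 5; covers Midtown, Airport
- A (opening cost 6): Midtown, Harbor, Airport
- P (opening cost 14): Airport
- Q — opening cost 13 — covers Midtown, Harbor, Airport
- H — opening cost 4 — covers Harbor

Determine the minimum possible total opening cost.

This is an integer covering problem.
A alone covers Midtown, Harbor, Airport — every zone.
Total opening cost: 6.
No cover costs less than 6.

6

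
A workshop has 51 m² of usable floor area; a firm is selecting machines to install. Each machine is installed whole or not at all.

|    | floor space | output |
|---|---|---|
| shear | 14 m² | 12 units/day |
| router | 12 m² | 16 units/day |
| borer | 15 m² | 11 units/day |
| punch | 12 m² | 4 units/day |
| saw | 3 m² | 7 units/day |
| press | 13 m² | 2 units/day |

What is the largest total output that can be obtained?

Allowing fractional choices, the relaxed optimum would be about 48.3, but machines are indivisible.
shear + router + borer: floor space 14 + 12 + 15 = 41 ≤ 51, output 12 + 16 + 11 = 39.
shear + router + borer + saw: floor space 14 + 12 + 15 + 3 = 44 ≤ 51, output 12 + 16 + 11 + 7 = 46.
Best is shear, router, borer, and saw with total output 46.

46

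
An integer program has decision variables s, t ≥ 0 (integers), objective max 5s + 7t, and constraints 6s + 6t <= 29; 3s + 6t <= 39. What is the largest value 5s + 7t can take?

28

(s,t)=(0,4): 6·0+6·4=24≤29, 3·0+6·4=24≤39, objective 28.
(s,t)=(1,3): 6·1+6·3=24≤29, 3·1+6·3=21≤39, objective 26.
(s,t)=(0,3): 6·0+6·3=18≤29, 3·0+6·3=18≤39, objective 21.
No feasible integer point exceeds 28.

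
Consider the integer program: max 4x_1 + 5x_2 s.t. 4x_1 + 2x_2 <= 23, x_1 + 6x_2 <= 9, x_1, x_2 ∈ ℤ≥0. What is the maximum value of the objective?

20

(x_1,x_2)=(5,0): 4·5+2·0=20≤23, 1·5+6·0=5≤9, objective 20.
(x_1,x_2)=(4,0): 4·4+2·0=16≤23, 1·4+6·0=4≤9, objective 16.
The best lattice point is (5,0), giving 20.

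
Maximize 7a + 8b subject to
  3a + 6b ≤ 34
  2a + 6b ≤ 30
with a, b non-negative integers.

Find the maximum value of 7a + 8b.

Relaxing integrality, the LP optimum is 79.33 at (a,b) = (11.3, 0), which is not an integer point.
(a,b)=(11,0): 3·11+6·0=33≤34, 2·11+6·0=22≤30, objective 77.
(a,b)=(10,0): 3·10+6·0=30≤34, 2·10+6·0=20≤30, objective 70.
The best lattice point is (11,0), giving 77.

77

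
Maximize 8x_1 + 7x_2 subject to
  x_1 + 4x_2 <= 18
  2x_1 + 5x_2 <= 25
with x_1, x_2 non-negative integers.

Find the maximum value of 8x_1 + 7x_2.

96

The continuous relaxation peaks at (12.5, 0) with value 100.00; rounding to a feasible lattice point costs some objective.
(x_1,x_2)=(12,0): 1·12+4·0=12≤18, 2·12+5·0=24≤25, objective 96.
(x_1,x_2)=(11,0): 1·11+4·0=11≤18, 2·11+5·0=22≤25, objective 88.
The best lattice point is (12,0), giving 96.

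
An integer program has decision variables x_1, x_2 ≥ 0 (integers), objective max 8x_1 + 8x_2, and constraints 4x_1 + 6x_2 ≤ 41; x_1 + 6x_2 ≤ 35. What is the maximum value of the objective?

Relaxing integrality, the LP optimum is 82.00 at (x_1,x_2) = (10.2, 0), which is not an integer point.
(x_1,x_2)=(10,0): 4·10+6·0=40≤41, 1·10+6·0=10≤35, objective 80.
(x_1,x_2)=(9,0): 4·9+6·0=36≤41, 1·9+6·0=9≤35, objective 72.
The best lattice point is (10,0), giving 80.

80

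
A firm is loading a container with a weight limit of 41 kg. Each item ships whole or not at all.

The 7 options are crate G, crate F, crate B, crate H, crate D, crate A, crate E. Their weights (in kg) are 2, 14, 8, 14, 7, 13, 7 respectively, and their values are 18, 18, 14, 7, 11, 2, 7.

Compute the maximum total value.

68

This is a 0-1 knapsack instance.
Take crate G, crate F, crate B, crate D, and crate E: weight 2 + 14 + 8 + 7 + 7 = 38 ≤ 41, value 18 + 18 + 14 + 11 + 7 = 68.
No other feasible combination does better.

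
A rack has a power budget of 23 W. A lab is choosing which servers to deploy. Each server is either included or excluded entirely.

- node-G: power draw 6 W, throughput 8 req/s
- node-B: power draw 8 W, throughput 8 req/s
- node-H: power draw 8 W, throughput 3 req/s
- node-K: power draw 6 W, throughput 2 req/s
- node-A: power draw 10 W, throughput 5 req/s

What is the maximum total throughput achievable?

19

node-G + node-B + node-H: power draw 6 + 8 + 8 = 22 ≤ 23, throughput 8 + 8 + 3 = 19.
node-G + node-B: power draw 6 + 8 = 14 ≤ 23, throughput 8 + 8 = 16.
node-G + node-B + node-K: power draw 6 + 8 + 6 = 20 ≤ 23, throughput 8 + 8 + 2 = 18.
Best is node-G, node-B, and node-H with total throughput 19.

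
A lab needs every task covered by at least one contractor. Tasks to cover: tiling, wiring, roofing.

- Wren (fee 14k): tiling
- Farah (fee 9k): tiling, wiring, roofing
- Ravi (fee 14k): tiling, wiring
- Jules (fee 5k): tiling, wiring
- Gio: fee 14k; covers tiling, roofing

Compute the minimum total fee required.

9

This is a weighted set-cover instance.
Farah alone covers tiling, wiring, roofing — every task.
Total fee: 9.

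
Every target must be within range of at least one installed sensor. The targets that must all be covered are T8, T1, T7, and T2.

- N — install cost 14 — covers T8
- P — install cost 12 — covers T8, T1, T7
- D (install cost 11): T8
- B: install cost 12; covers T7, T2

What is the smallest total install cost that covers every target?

This is a weighted set-cover instance.
Choose P and B: together they cover T8, T1, T7, T2 — every target.
Total install cost: 12 + 12 = 24.
No cover costs less than 24.

24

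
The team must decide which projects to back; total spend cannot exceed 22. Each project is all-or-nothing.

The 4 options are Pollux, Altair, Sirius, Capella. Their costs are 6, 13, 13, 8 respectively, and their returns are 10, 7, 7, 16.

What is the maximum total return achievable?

Take Pollux and Capella: cost 6 + 8 = 14 ≤ 22, return 10 + 16 = 26.
No other feasible combination does better.

26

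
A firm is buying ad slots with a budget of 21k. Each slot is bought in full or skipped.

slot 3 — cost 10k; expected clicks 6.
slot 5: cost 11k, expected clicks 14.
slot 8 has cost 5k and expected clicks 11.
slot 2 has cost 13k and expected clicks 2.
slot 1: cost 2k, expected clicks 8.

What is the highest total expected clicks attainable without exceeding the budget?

Allowing fractional choices, the relaxed optimum would be about 34.8, but ad slots are indivisible.
slot 3 + slot 8 + slot 1: cost 10 + 5 + 2 = 17 ≤ 21, expected clicks 6 + 11 + 8 = 25.
slot 5 + slot 8: cost 11 + 5 = 16 ≤ 21, expected clicks 14 + 11 = 25.
slot 5 + slot 8 + slot 1: cost 11 + 5 + 2 = 18 ≤ 21, expected clicks 14 + 11 + 8 = 33.
Best is slot 5, slot 8, and slot 1 with total expected clicks 33.

33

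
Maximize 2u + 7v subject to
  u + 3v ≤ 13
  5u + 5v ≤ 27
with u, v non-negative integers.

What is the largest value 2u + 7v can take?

30

Relaxing integrality, the LP optimum is 30.33 at (u,v) = (0, 4.33), which is not an integer point.
(u,v)=(1,4): 1·1+3·4=13≤13, 5·1+5·4=25≤27, objective 30.
(u,v)=(0,4): 1·0+3·4=12≤13, 5·0+5·4=20≤27, objective 28.
(u,v)=(2,3): 1·2+3·3=11≤13, 5·2+5·3=25≤27, objective 25.
No feasible integer point exceeds 30.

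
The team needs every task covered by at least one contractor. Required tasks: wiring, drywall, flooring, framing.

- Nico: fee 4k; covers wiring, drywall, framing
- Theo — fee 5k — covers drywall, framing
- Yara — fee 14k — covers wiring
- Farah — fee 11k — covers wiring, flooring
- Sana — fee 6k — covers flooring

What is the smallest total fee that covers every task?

This is an integer covering problem.
Choose Nico and Sana: together they cover wiring, drywall, flooring, framing — every task.
Total fee: 4 + 6 = 10.
No cover costs less than 10.

10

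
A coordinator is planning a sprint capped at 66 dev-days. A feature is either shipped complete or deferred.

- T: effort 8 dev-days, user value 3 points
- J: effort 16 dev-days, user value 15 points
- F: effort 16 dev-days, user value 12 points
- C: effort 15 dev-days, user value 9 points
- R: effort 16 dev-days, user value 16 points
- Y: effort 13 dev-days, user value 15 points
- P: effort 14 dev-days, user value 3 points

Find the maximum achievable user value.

Treat it as a binary knapsack problem.
Take J, F, R, and Y: effort 16 + 16 + 16 + 13 = 61 ≤ 66, user value 15 + 12 + 16 + 15 = 58.
No other feasible combination does better.

58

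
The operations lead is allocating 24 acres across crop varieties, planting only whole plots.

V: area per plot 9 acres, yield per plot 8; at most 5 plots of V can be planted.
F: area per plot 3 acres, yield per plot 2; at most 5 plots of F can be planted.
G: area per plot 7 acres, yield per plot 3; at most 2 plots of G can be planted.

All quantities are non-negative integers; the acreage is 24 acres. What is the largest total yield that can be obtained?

1×V and 5×F: area 24 ≤ 24, yield 1·8 + 5·2 = 18.
2×V and 2×F: area 24 ≤ 24, yield 2·8 + 2·2 = 20.
Best is 20.

20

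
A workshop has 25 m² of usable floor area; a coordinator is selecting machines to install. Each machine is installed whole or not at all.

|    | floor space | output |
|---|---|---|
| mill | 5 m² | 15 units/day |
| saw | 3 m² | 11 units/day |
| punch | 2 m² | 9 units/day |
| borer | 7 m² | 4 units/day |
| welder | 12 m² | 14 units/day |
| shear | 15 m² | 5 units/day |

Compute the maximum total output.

Take mill, saw, punch, and welder: floor space 5 + 3 + 2 + 12 = 22 ≤ 25, output 15 + 11 + 9 + 14 = 49.
No other feasible combination does better.

49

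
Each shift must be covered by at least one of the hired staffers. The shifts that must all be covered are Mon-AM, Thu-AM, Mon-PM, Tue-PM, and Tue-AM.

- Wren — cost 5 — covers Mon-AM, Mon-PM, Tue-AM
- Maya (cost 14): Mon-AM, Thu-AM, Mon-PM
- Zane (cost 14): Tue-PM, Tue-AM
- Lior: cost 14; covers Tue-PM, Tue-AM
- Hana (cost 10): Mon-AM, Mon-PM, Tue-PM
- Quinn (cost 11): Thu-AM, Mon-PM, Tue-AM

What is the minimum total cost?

21

The greedy cost-per-new-shift heuristic would pick Wren, Hana, and Quinn for 26, but a cheaper cover exists.
Choose Hana and Quinn: together they cover Mon-AM, Thu-AM, Mon-PM, Tue-PM, Tue-AM — every shift.
Total cost: 10 + 11 = 21.
No cover costs less than 21.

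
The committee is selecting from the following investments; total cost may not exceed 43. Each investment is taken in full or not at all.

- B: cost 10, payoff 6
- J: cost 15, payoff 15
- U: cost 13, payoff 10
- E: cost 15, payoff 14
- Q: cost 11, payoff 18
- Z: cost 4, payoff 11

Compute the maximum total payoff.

U + E + Q + Z: cost 13 + 15 + 11 + 4 = 43 ≤ 43, payoff 10 + 14 + 18 + 11 = 53.
J + U + Q + Z: cost 15 + 13 + 11 + 4 = 43 ≤ 43, payoff 15 + 10 + 18 + 11 = 54.
Best is J, U, Q, and Z with total payoff 54.

54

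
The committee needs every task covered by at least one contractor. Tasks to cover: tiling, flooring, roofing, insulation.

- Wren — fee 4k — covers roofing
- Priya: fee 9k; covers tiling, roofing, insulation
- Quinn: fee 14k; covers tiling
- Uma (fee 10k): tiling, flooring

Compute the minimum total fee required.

Choose Priya and Uma: together they cover tiling, flooring, roofing, insulation — every task.
Total fee: 9 + 10 = 19.
No cover costs less than 19.

19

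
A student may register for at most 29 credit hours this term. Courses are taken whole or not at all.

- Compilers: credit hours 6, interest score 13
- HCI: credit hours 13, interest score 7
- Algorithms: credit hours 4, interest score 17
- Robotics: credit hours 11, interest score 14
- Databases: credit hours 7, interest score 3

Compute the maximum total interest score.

47

Allowing fractional choices, the relaxed optimum would be about 48.3, but courses are indivisible.
HCI + Algorithms + Robotics: credit hours 13 + 4 + 11 = 28 ≤ 29, interest score 7 + 17 + 14 = 38.
Compilers + Algorithms + Robotics + Databases: credit hours 6 + 4 + 11 + 7 = 28 ≤ 29, interest score 13 + 17 + 14 + 3 = 47.
Compilers + Algorithms + Robotics: credit hours 6 + 4 + 11 = 21 ≤ 29, interest score 13 + 17 + 14 = 44.
Best is Compilers, Algorithms, Robotics, and Databases with total interest score 47.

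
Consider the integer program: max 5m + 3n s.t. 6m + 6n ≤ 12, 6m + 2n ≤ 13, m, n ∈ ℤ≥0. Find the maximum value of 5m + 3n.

10

(m,n)=(2,0): 6·2+6·0=12≤12, 6·2+2·0=12≤13, objective 10.
(m,n)=(1,1): 6·1+6·1=12≤12, 6·1+2·1=8≤13, objective 8.
No feasible integer point exceeds 10.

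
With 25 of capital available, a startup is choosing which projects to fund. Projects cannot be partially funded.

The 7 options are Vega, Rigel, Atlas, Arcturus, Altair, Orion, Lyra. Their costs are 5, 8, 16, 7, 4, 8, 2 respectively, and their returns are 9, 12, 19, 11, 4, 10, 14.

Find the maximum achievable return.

Vega + Rigel + Arcturus + Lyra: cost 5 + 8 + 7 + 2 = 22 ≤ 25, return 9 + 12 + 11 + 14 = 46.
Vega + Rigel + Orion + Lyra: cost 5 + 8 + 8 + 2 = 23 ≤ 25, return 9 + 12 + 10 + 14 = 45.
Rigel + Arcturus + Orion + Lyra: cost 8 + 7 + 8 + 2 = 25 ≤ 25, return 12 + 11 + 10 + 14 = 47.
Best is Rigel, Arcturus, Orion, and Lyra with total return 47.

47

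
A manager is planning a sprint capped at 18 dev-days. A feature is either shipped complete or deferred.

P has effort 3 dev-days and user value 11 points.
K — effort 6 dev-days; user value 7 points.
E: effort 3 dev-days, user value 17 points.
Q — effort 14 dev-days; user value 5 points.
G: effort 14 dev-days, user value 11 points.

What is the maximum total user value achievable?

P + E: effort 3 + 3 = 6 ≤ 18, user value 11 + 17 = 28.
P + K + E: effort 3 + 6 + 3 = 12 ≤ 18, user value 11 + 7 + 17 = 35.
Best is P, K, and E with total user value 35.

35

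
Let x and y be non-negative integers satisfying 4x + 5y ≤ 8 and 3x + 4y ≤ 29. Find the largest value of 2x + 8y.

The continuous relaxation peaks at (0, 1.6) with value 12.80; rounding to a feasible lattice point costs some objective.
(x,y)=(0,1): 4·0+5·1=5≤8, 3·0+4·1=4≤29, objective 8.
(x,y)=(1,0): 4·1+5·0=4≤8, 3·1+4·0=3≤29, objective 2.
Maximum is 8 at (x,y)=(0,1).

8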